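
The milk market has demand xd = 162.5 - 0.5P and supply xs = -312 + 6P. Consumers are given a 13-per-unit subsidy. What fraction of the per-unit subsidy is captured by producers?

Pre-subsidy: 162.5 - 0.5P = -312 + 6P gives P* = 73, x* = 126.
With the rebate, buyers effectively pay Pb = Ps − 13, where Ps is the price sellers receive.
Demand in terms of Ps becomes xd = 162.5 − 0.5(Ps − 13) = 169 - 0.5Ps. Setting this equal to supply: 169 - 0.5Ps = -312 + 6Ps, so Ps = 74.
Buyers pay Pb = 74 − 13 = 61; x' = -312 + 6·74 = 132.
Buyers' price falls by P* − Pb = 73 − 61 = 12; sellers' price rises by Ps − P* = 74 − 73 = 1.
So producers capture 1/13 = 1/13 of each unit of subsidy.

Producer share = 1/13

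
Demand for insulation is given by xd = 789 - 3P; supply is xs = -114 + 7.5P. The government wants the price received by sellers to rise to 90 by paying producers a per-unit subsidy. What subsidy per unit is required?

Required subsidy s = 14 per unit

At a seller price of 90, quantity supplied is -114 + 7.5·90 = 561.
Buyers absorb 561 only when they pay Pb with 789 − 3·Pb = 561, i.e. Pb = 76.
s = Ps − Pb = 90 − 76 = 14.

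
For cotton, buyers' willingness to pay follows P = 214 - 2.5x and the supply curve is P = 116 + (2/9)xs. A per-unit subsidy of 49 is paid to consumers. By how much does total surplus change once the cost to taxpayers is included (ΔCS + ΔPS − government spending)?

Net change in total surplus = -441

Pre-subsidy: 214 - 2.5x = 116 + (2/9)x gives x* = 36 and P* = 124.
With the rebate, buyers effectively pay Pb = Ps − 49, where Ps is the price sellers receive.
On the curves, Pb = 214 - 2.5x and Ps = 116 + (2/9)x; the wedge Ps − Pb = 49 gives 116 + (2/9)x − (214 - 2.5x) = 49, so x' = 54.
Then Pb = 214 − 2.5·54 = 79 and Ps = 116 + (2/9)·54 = 128.
ΔCS = ½(36 + 54)(124 − 79) = 2025; ΔPS = ½(36 + 54)(128 − 124) = 180.
Government spending = 49 × 54 = 2646.
Net change = 2025 + 180 − 2646 = -441. The loss equals the DWL triangle ½·49·18.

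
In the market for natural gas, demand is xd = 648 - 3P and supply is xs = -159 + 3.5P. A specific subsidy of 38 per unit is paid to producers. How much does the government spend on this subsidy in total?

Pre-subsidy: 648 - 3P = -159 + 3.5P gives P* = 1614/13, x* = 3582/13.
With the subsidy, sellers receive Ps = Pb + 38 for each unit, where Pb is the price buyers pay.
Supply in terms of Pb becomes xs = -159 + 3.5(Pb + 38) = -26 + 3.5Pb. Setting this equal to demand: 648 - 3Pb = -26 + 3.5Pb, so Pb = 1348/13.
Sellers receive Ps = 1348/13 + 38 = 1842/13; x' = 648 − 3·(1348/13) = 4380/13.
Government outlay = subsidy × quantity = 38 × 4380/13 = 166440/13.

Government cost = 166440/13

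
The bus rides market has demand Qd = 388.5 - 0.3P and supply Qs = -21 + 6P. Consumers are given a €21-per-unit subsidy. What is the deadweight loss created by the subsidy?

Pre-subsidy: 388.5 - 0.3P = -21 + 6P gives P* = 65, Q* = 369.
With the rebate, buyers effectively pay Pb = Ps − 21, where Ps is the price sellers receive.
Demand in terms of Ps becomes Qd = 388.5 − 0.3(Ps − 21) = 394.8 - 0.3Ps. Setting this equal to supply: 394.8 - 0.3Ps = -21 + 6Ps, so Ps = 66.
Buyers pay Pb = 66 − 21 = 45; Q' = -21 + 6·66 = 375.
The subsidy expands output by 375 − 369 = 6 past the efficient level; on those units the gap between marginal cost and willingness to pay runs from 0 up to 21.
DWL = ½ × 21 × 6 = 63.

Deadweight loss = €63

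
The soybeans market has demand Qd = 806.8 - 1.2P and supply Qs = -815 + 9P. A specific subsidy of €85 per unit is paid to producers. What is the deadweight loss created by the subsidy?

Deadweight loss = €3825

Pre-subsidy: 806.8 - 1.2P = -815 + 9P gives P* = 159, Q* = 616.
With the subsidy, sellers receive Ps = Pb + 85 for each unit, where Pb is the price buyers pay.
Supply in terms of Pb becomes Qs = -815 + 9(Pb + 85) = -50 + 9Pb. Setting this equal to demand: 806.8 - 1.2Pb = -50 + 9Pb, so Pb = 84.
Sellers receive Ps = 84 + 85 = 169; Q' = 806.8 − 1.2·84 = 706.
The subsidy expands output by 706 − 616 = 90 past the efficient level; on those units the gap between marginal cost and willingness to pay runs from 0 up to 85.
DWL = ½ × 85 × 90 = 3825.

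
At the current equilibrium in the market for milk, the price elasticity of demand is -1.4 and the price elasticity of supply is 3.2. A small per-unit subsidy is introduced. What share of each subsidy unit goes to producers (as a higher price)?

Producer share = 7/23

For a small subsidy around the equilibrium, the benefit split depends on the relative slopes, which at a point are proportional to the elasticities.
Buyer share = εs/(εs + |εd|) = 3.2/(3.2 + 1.4) = 16/23; seller share = |εd|/(εs + |εd|) = 7/23.
So producers capture 7/23 of the subsidy.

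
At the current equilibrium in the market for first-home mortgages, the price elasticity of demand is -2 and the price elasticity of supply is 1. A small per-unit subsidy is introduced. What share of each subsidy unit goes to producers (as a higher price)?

Producer share = 2/3

For a small subsidy around the equilibrium, the benefit split depends on the relative slopes, which at a point are proportional to the elasticities.
Buyer share = εs/(εs + |εd|) = 1/(1 + 2) = 1/3; seller share = |εd|/(εs + |εd|) = 2/3.
So producers capture 2/3 of the subsidy.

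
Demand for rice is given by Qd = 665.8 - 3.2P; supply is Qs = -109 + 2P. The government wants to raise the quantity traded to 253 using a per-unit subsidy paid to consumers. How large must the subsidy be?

Required subsidy s = 52 per unit

At Q = 253, invert demand for the buyer price: Pb = (665.8 − 253)/3.2 = 129; invert supply for the seller price: Ps = (253 − (-109))/2 = 181.
The subsidy must fill the gap: s = Ps − Pb = 181 − 129 = 52.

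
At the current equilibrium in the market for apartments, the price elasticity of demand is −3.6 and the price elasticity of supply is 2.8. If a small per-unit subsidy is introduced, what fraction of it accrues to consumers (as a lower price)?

For a small subsidy around the equilibrium, the benefit split depends on the relative slopes, which at a point are proportional to the elasticities.
Buyer share = εs/(εs + |εd|) = 2.8/(2.8 + 3.6) = 0.4375; seller share = |εd|/(εs + |εd|) = 0.5625.

Consumer share = 0.4375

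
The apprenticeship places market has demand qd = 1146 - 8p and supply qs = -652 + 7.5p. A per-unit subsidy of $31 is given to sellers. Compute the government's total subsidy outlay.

Government cost = $10478

Pre-subsidy: 1146 - 8p = -652 + 7.5p gives p* = 116, q* = 218.
With the subsidy, sellers receive ps = pb + 31 for each unit, where pb is the price buyers pay.
Supply in terms of pb becomes qs = -652 + 7.5(pb + 31) = -419.5 + 7.5pb. Setting this equal to demand: 1146 - 8pb = -419.5 + 7.5pb, so pb = 101.
Sellers receive ps = 101 + 31 = 132; q' = 1146 − 8·101 = 338.
Government outlay = subsidy × quantity = 31 × 338 = 10478.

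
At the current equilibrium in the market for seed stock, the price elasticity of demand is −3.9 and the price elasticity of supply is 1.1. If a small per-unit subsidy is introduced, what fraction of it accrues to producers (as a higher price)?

For a small subsidy around the equilibrium, the benefit split depends on the relative slopes, which at a point are proportional to the elasticities.
Buyer share = εs/(εs + |εd|) = 1.1/(1.1 + 3.9) = 0.22; seller share = |εd|/(εs + |εd|) = 0.78.
So producers capture 0.78 of the subsidy.

Producer share = 0.78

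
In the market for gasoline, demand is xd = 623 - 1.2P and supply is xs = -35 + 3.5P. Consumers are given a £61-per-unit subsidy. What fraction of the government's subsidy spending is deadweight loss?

DWL / government spending = 183/3421

Pre-subsidy: 623 - 1.2P = -35 + 3.5P gives P* = 140, x* = 455.
With the rebate, buyers effectively pay Pb = Ps − 61, where Ps is the price sellers receive.
Demand in terms of Ps becomes xd = 623 − 1.2(Ps − 61) = 696.2 - 1.2Ps. Setting this equal to supply: 696.2 - 1.2Ps = -35 + 3.5Ps, so Ps = 7312/47.
Buyers pay Pb = 7312/47 − 61 = 4445/47; x' = -35 + 3.5·(7312/47) = 23947/47.
ΔCS = ½(455 + 23947/47)(140 − 4445/47) = 48391910/2209; ΔPS = ½(455 + 23947/47)(7312/47 − 140) = 16591512/2209.
Government spending = 61 × 23947/47 = 1460767/47.
DWL = ½ × 61 × (23947/47 − 455) = 78141/47; fraction = (78141/47) / (1460767/47) = 183/3421.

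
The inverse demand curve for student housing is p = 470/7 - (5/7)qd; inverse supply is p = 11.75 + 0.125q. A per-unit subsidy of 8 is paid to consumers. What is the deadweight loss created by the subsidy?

Pre-subsidy: 470/7 - (5/7)q = 11.75 + 0.125q gives q* = 66 and p* = 20.
With the rebate, buyers effectively pay pb = ps − 8, where ps is the price sellers receive.
On the curves, pb = 470/7 - (5/7)q and ps = 11.75 + 0.125q; the wedge ps − pb = 8 gives 11.75 + 0.125q − (470/7 - (5/7)q) = 8, so q' = 3550/47.
Then pb = 470/7 − (5/7)·(3550/47) = 620/47 and ps = 11.75 + 0.125·(3550/47) = 996/47.
The subsidy expands output by 3550/47 − 66 = 448/47 past the efficient level; on those units the gap between marginal cost and willingness to pay runs from 0 up to 8.
DWL = ½ × 8 × 448/47 = 1792/47.

Deadweight loss = 1792/47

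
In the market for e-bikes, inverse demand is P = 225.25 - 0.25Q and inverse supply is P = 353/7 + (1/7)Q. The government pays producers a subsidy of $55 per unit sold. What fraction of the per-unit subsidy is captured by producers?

Producer share = 4/11

Pre-subsidy: 225.25 - 0.25Q = 353/7 + (1/7)Q gives Q* = 445 and P* = 114.
With the subsidy, sellers receive Ps = Pb + 55 for each unit, where Pb is the price buyers pay.
On the curves, Pb = 225.25 - 0.25Q and Ps = 353/7 + (1/7)Q; the wedge Ps − Pb = 55 gives 353/7 + (1/7)Q − (225.25 - 0.25Q) = 55, so Q' = 585.
Then Pb = 225.25 − 0.25·585 = 79 and Ps = 353/7 + (1/7)·585 = 134.
Buyers' price falls by P* − Pb = 114 − 79 = 35; sellers' price rises by Ps − P* = 134 − 114 = 20.
So producers capture 20/55 = 4/11 of each unit of subsidy.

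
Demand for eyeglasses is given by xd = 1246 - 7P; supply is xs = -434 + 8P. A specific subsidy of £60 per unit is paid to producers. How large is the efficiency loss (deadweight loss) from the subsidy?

Deadweight loss = £6720

Pre-subsidy: 1246 - 7P = -434 + 8P gives P* = 112, x* = 462.
With the subsidy, sellers receive Ps = Pb + 60 for each unit, where Pb is the price buyers pay.
Supply in terms of Pb becomes xs = -434 + 8(Pb + 60) = 46 + 8Pb. Setting this equal to demand: 1246 - 7Pb = 46 + 8Pb, so Pb = 80.
Sellers receive Ps = 80 + 60 = 140; x' = 1246 − 7·80 = 686.
The subsidy expands output by 686 − 462 = 224 past the efficient level; on those units the gap between marginal cost and willingness to pay runs from 0 up to 60.
DWL = ½ × 60 × 224 = 6720.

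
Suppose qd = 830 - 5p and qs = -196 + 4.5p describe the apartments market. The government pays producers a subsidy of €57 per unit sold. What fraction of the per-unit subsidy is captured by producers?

Pre-subsidy: 830 - 5p = -196 + 4.5p gives p* = 108, q* = 290.
With the subsidy, sellers receive ps = pb + 57 for each unit, where pb is the price buyers pay.
Supply in terms of pb becomes qs = -196 + 4.5(pb + 57) = 60.5 + 4.5pb. Setting this equal to demand: 830 - 5pb = 60.5 + 4.5pb, so pb = 81.
Sellers receive ps = 81 + 57 = 138; q' = 830 − 5·81 = 425.
Buyers' price falls by p* − pb = 108 − 81 = 27; sellers' price rises by ps − p* = 138 − 108 = 30.
So producers capture 30/57 = 10/19 of each unit of subsidy.

Producer share = 10/19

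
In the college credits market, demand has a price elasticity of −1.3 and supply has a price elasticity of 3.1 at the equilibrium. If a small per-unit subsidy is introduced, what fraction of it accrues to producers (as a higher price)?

Producer share = 13/44

For a small subsidy around the equilibrium, the benefit split depends on the relative slopes, which at a point are proportional to the elasticities.
Buyer share = εs/(εs + |εd|) = 3.1/(3.1 + 1.3) = 31/44; seller share = |εd|/(εs + |εd|) = 13/44.
So producers capture 13/44 of the subsidy.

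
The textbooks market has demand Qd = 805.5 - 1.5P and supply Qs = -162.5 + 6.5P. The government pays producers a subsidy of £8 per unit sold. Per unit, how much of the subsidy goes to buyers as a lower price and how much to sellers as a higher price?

Buyers gain £6.5 per unit; sellers gain £1.5 per unit

Pre-subsidy: 805.5 - 1.5P = -162.5 + 6.5P gives P* = 121, Q* = 624.
With the subsidy, sellers receive Ps = Pb + 8 for each unit, where Pb is the price buyers pay.
Supply in terms of Pb becomes Qs = -162.5 + 6.5(Pb + 8) = -110.5 + 6.5Pb. Setting this equal to demand: 805.5 - 1.5Pb = -110.5 + 6.5Pb, so Pb = 114.5.
Sellers receive Ps = 114.5 + 8 = 122.5; Q' = 805.5 − 1.5·114.5 = 633.75.
Buyers' price falls by P* − Pb = 121 − 114.5 = 6.5; sellers' price rises by Ps − P* = 122.5 − 121 = 1.5.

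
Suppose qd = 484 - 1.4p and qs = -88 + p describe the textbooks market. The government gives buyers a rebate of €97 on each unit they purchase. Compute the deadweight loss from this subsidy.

Pre-subsidy: 484 - 1.4p = -88 + p gives p* = 715/3, q* = 451/3.
With the rebate, buyers effectively pay pb = ps − 97, where ps is the price sellers receive.
Demand in terms of ps becomes qd = 484 − 1.4(ps − 97) = 619.8 - 1.4ps. Setting this equal to supply: 619.8 - 1.4ps = -88 + ps, so ps = 3539/12.
Buyers pay pb = 3539/12 − 97 = 2375/12; q' = -88 + 1·(3539/12) = 2483/12.
The subsidy expands output by 2483/12 − 451/3 = 679/12 past the efficient level; on those units the gap between marginal cost and willingness to pay runs from 0 up to 97.
DWL = ½ × 97 × 679/12 = 65863/24.

Deadweight loss = 65863/24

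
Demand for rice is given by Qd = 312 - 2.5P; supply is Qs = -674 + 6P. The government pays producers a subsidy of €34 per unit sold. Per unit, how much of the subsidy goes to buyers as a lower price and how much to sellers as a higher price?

Buyers gain €24 per unit; sellers gain €10 per unit

Pre-subsidy: 312 - 2.5P = -674 + 6P gives P* = 116, Q* = 22.
With the subsidy, sellers receive Ps = Pb + 34 for each unit, where Pb is the price buyers pay.
Supply in terms of Pb becomes Qs = -674 + 6(Pb + 34) = -470 + 6Pb. Setting this equal to demand: 312 - 2.5Pb = -470 + 6Pb, so Pb = 92.
Sellers receive Ps = 92 + 34 = 126; Q' = 312 − 2.5·92 = 82.
Buyers' price falls by P* − Pb = 116 − 92 = 24; sellers' price rises by Ps − P* = 126 − 116 = 10.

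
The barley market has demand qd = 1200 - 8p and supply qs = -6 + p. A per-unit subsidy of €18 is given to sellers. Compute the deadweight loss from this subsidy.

Deadweight loss = €144

Pre-subsidy: 1200 - 8p = -6 + p gives p* = 134, q* = 128.
With the subsidy, sellers receive ps = pb + 18 for each unit, where pb is the price buyers pay.
Supply in terms of pb becomes qs = -6 + 1(pb + 18) = 12 + pb. Setting this equal to demand: 1200 - 8pb = 12 + pb, so pb = 132.
Sellers receive ps = 132 + 18 = 150; q' = 1200 − 8·132 = 144.
The subsidy expands output by 144 − 128 = 16 past the efficient level; on those units the gap between marginal cost and willingness to pay runs from 0 up to 18.
DWL = ½ × 18 × 16 = 144.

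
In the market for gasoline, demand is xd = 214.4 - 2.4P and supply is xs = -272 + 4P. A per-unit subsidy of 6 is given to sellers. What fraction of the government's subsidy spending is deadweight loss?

DWL / government spending = 9/82

Pre-subsidy: 214.4 - 2.4P = -272 + 4P gives P* = 76, x* = 32.
With the subsidy, sellers receive Ps = Pb + 6 for each unit, where Pb is the price buyers pay.
Supply in terms of Pb becomes xs = -272 + 4(Pb + 6) = -248 + 4Pb. Setting this equal to demand: 214.4 - 2.4Pb = -248 + 4Pb, so Pb = 72.25.
Sellers receive Ps = 72.25 + 6 = 78.25; x' = 214.4 − 2.4·72.25 = 41.
ΔCS = ½(32 + 41)(76 − 72.25) = 136.875; ΔPS = ½(32 + 41)(78.25 − 76) = 82.125.
Government spending = 6 × 41 = 246.
DWL = ½ × 6 × (41 − 32) = 27; fraction = 27 / 246 = 9/82.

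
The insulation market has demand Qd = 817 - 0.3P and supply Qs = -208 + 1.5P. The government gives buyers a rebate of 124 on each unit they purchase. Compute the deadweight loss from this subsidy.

Pre-subsidy: 817 - 0.3P = -208 + 1.5P gives P* = 5125/9, Q* = 3877/6.
With the rebate, buyers effectively pay Pb = Ps − 124, where Ps is the price sellers receive.
Demand in terms of Ps becomes Qd = 817 − 0.3(Ps − 124) = 854.2 - 0.3Ps. Setting this equal to supply: 854.2 - 0.3Ps = -208 + 1.5Ps, so Ps = 5311/9.
Buyers pay Pb = 5311/9 − 124 = 4195/9; Q' = -208 + 1.5·(5311/9) = 4063/6.
The subsidy expands output by 4063/6 − 3877/6 = 31 past the efficient level; on those units the gap between marginal cost and willingness to pay runs from 0 up to 124.
DWL = ½ × 124 × 31 = 1922.

Deadweight loss = 1922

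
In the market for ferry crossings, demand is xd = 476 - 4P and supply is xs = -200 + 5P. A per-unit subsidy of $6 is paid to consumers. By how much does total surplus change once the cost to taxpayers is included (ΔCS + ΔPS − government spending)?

Net change in total surplus = -$40

Pre-subsidy: 476 - 4P = -200 + 5P gives P* = 676/9, x* = 1580/9.
With the rebate, buyers effectively pay Pb = Ps − 6, where Ps is the price sellers receive.
Demand in terms of Ps becomes xd = 476 − 4(Ps − 6) = 500 - 4Ps. Setting this equal to supply: 500 - 4Ps = -200 + 5Ps, so Ps = 700/9.
Buyers pay Pb = 700/9 − 6 = 646/9; x' = -200 + 5·(700/9) = 1700/9.
ΔCS = ½(1580/9 + 1700/9)(676/9 − 646/9) = 16400/27; ΔPS = ½(1580/9 + 1700/9)(700/9 − 676/9) = 13120/27.
Government spending = 6 × 1700/9 = 3400/3.
Net change = 16400/27 + 13120/27 − 3400/3 = -40. The loss equals the DWL triangle ½·6·40/3.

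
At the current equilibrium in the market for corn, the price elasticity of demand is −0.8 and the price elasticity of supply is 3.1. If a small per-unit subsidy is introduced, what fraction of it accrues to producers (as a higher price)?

Producer share = 8/39

For a small subsidy around the equilibrium, the benefit split depends on the relative slopes, which at a point are proportional to the elasticities.
Buyer share = εs/(εs + |εd|) = 3.1/(3.1 + 0.8) = 31/39; seller share = |εd|/(εs + |εd|) = 8/39.
So producers capture 8/39 of the subsidy.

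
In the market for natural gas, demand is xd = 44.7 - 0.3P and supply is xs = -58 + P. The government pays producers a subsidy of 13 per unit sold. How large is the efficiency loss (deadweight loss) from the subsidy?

Pre-subsidy: 44.7 - 0.3P = -58 + P gives P* = 79, x* = 21.
With the subsidy, sellers receive Ps = Pb + 13 for each unit, where Pb is the price buyers pay.
Supply in terms of Pb becomes xs = -58 + 1(Pb + 13) = -45 + Pb. Setting this equal to demand: 44.7 - 0.3Pb = -45 + Pb, so Pb = 69.
Sellers receive Ps = 69 + 13 = 82; x' = 44.7 − 0.3·69 = 24.
The subsidy expands output by 24 − 21 = 3 past the efficient level; on those units the gap between marginal cost and willingness to pay runs from 0 up to 13.
DWL = ½ × 13 × 3 = 19.5.

Deadweight loss = 19.5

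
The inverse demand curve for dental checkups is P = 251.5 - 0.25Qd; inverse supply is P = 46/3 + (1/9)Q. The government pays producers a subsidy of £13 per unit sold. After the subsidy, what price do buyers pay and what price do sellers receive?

Buyers pay £79; sellers receive £92

Pre-subsidy: 251.5 - 0.25Q = 46/3 + (1/9)Q gives Q* = 654 and P* = 88.
With the subsidy, sellers receive Ps = Pb + 13 for each unit, where Pb is the price buyers pay.
On the curves, Pb = 251.5 - 0.25Q and Ps = 46/3 + (1/9)Q; the wedge Ps − Pb = 13 gives 46/3 + (1/9)Q − (251.5 - 0.25Q) = 13, so Q' = 690.
Then Pb = 251.5 − 0.25·690 = 79 and Ps = 46/3 + (1/9)·690 = 92.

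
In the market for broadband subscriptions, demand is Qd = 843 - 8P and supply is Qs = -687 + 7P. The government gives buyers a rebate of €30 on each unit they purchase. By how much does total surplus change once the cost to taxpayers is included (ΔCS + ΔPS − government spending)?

Net change in total surplus = -€1680

Pre-subsidy: 843 - 8P = -687 + 7P gives P* = 102, Q* = 27.
With the rebate, buyers effectively pay Pb = Ps − 30, where Ps is the price sellers receive.
Demand in terms of Ps becomes Qd = 843 − 8(Ps − 30) = 1083 - 8Ps. Setting this equal to supply: 1083 - 8Ps = -687 + 7Ps, so Ps = 118.
Buyers pay Pb = 118 − 30 = 88; Q' = -687 + 7·118 = 139.
ΔCS = ½(27 + 139)(102 − 88) = 1162; ΔPS = ½(27 + 139)(118 − 102) = 1328.
Government spending = 30 × 139 = 4170.
Net change = 1162 + 1328 − 4170 = -1680. The loss equals the DWL triangle ½·30·112.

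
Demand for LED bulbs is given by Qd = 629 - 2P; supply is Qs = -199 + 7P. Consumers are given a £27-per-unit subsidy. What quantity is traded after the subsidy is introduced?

Pre-subsidy: 629 - 2P = -199 + 7P gives P* = 92, Q* = 445.
With the rebate, buyers effectively pay Pb = Ps − 27, where Ps is the price sellers receive.
Demand in terms of Ps becomes Qd = 629 − 2(Ps − 27) = 683 - 2Ps. Setting this equal to supply: 683 - 2Ps = -199 + 7Ps, so Ps = 98.
Buyers pay Pb = 98 − 27 = 71; Q' = -199 + 7·98 = 487.

Q' = 487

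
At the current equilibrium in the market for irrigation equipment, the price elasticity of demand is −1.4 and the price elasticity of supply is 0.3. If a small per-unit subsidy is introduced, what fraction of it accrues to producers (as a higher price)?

For a small subsidy around the equilibrium, the benefit split depends on the relative slopes, which at a point are proportional to the elasticities.
Buyer share = εs/(εs + |εd|) = 0.3/(0.3 + 1.4) = 3/17; seller share = |εd|/(εs + |εd|) = 14/17.
So producers capture 14/17 of the subsidy.

Producer share = 14/17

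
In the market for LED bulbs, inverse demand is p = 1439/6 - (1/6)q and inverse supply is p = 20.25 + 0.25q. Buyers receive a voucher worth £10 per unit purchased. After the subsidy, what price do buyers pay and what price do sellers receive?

Pre-subsidy: 1439/6 - (1/6)q = 20.25 + 0.25q gives q* = 527 and p* = 152.
With the rebate, buyers effectively pay pb = ps − 10, where ps is the price sellers receive.
On the curves, pb = 1439/6 - (1/6)q and ps = 20.25 + 0.25q; the wedge ps − pb = 10 gives 20.25 + 0.25q − (1439/6 - (1/6)q) = 10, so q' = 551.
Then pb = 1439/6 − (1/6)·551 = 148 and ps = 20.25 + 0.25·551 = 158.

Buyers pay £148; sellers receive £158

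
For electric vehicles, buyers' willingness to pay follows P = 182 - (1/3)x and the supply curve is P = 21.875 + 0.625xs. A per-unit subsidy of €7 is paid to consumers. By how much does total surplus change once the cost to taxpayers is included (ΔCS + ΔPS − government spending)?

Net change in total surplus = -588/23

Pre-subsidy: 182 - (1/3)x = 21.875 + 0.625x gives x* = 3843/23 and P* = 2905/23.
With the rebate, buyers effectively pay Pb = Ps − 7, where Ps is the price sellers receive.
On the curves, Pb = 182 - (1/3)x and Ps = 21.875 + 0.625x; the wedge Ps − Pb = 7 gives 21.875 + 0.625x − (182 - (1/3)x) = 7, so x' = 4011/23.
Then Pb = 182 − (1/3)·(4011/23) = 2849/23 and Ps = 21.875 + 0.625·(4011/23) = 3010/23.
ΔCS = ½(3843/23 + 4011/23)(2905/23 − 2849/23) = 219912/529; ΔPS = ½(3843/23 + 4011/23)(3010/23 − 2905/23) = 412335/529.
Government spending = 7 × 4011/23 = 28077/23.
Net change = 219912/529 + 412335/529 − 28077/23 = -588/23. The loss equals the DWL triangle ½·7·168/23.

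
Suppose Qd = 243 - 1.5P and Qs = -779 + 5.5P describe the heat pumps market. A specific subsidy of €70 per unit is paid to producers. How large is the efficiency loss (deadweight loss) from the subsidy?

Deadweight loss = €2887.5

Pre-subsidy: 243 - 1.5P = -779 + 5.5P gives P* = 146, Q* = 24.
With the subsidy, sellers receive Ps = Pb + 70 for each unit, where Pb is the price buyers pay.
Supply in terms of Pb becomes Qs = -779 + 5.5(Pb + 70) = -394 + 5.5Pb. Setting this equal to demand: 243 - 1.5Pb = -394 + 5.5Pb, so Pb = 91.
Sellers receive Ps = 91 + 70 = 161; Q' = 243 − 1.5·91 = 106.5.
The subsidy expands output by 106.5 − 24 = 82.5 past the efficient level; on those units the gap between marginal cost and willingness to pay runs from 0 up to 70.
DWL = ½ × 70 × 82.5 = 2887.5.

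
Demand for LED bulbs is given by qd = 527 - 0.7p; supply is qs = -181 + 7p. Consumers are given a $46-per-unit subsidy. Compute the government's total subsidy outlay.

Government cost = 248906/11

Pre-subsidy: 527 - 0.7p = -181 + 7p gives p* = 7080/77, q* = 5089/11.
With the rebate, buyers effectively pay pb = ps − 46, where ps is the price sellers receive.
Demand in terms of ps becomes qd = 527 − 0.7(ps − 46) = 559.2 - 0.7ps. Setting this equal to supply: 559.2 - 0.7ps = -181 + 7ps, so ps = 7402/77.
Buyers pay pb = 7402/77 − 46 = 3860/77; q' = -181 + 7·(7402/77) = 5411/11.
Government outlay = subsidy × quantity = 46 × 5411/11 = 248906/11.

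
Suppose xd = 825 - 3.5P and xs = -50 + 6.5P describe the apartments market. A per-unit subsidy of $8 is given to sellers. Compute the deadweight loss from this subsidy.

Pre-subsidy: 825 - 3.5P = -50 + 6.5P gives P* = 87.5, x* = 518.75.
With the subsidy, sellers receive Ps = Pb + 8 for each unit, where Pb is the price buyers pay.
Supply in terms of Pb becomes xs = -50 + 6.5(Pb + 8) = 2 + 6.5Pb. Setting this equal to demand: 825 - 3.5Pb = 2 + 6.5Pb, so Pb = 82.3.
Sellers receive Ps = 82.3 + 8 = 90.3; x' = 825 − 3.5·82.3 = 536.95.
The subsidy expands output by 536.95 − 518.75 = 18.2 past the efficient level; on those units the gap between marginal cost and willingness to pay runs from 0 up to 8.
DWL = ½ × 8 × 18.2 = 72.8.

Deadweight loss = $72.8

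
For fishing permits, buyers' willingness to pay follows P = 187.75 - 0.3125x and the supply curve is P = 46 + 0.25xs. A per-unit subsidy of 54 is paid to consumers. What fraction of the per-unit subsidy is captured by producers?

Producer share = 4/9

Pre-subsidy: 187.75 - 0.3125x = 46 + 0.25x gives x* = 252 and P* = 109.
With the rebate, buyers effectively pay Pb = Ps − 54, where Ps is the price sellers receive.
On the curves, Pb = 187.75 - 0.3125x and Ps = 46 + 0.25x; the wedge Ps − Pb = 54 gives 46 + 0.25x − (187.75 - 0.3125x) = 54, so x' = 348.
Then Pb = 187.75 − 0.3125·348 = 79 and Ps = 46 + 0.25·348 = 133.
Buyers' price falls by P* − Pb = 109 − 79 = 30; sellers' price rises by Ps − P* = 133 − 109 = 24.
So producers capture 24/54 = 4/9 of each unit of subsidy.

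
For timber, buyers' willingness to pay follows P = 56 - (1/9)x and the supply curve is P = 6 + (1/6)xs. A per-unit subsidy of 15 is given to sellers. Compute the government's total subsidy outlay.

Government cost = 3510

Pre-subsidy: 56 - (1/9)x = 6 + (1/6)x gives x* = 180 and P* = 36.
With the subsidy, sellers receive Ps = Pb + 15 for each unit, where Pb is the price buyers pay.
On the curves, Pb = 56 - (1/9)x and Ps = 6 + (1/6)x; the wedge Ps − Pb = 15 gives 6 + (1/6)x − (56 - (1/9)x) = 15, so x' = 234.
Then Pb = 56 − (1/9)·234 = 30 and Ps = 6 + (1/6)·234 = 45.
Government outlay = subsidy × quantity = 15 × 234 = 3510.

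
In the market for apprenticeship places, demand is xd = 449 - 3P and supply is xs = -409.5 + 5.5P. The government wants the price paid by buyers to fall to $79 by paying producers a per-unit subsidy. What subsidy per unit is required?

Required subsidy s = $34 per unit

At a buyer price of 79, quantity demanded is 449 − 3·79 = 212.
Sellers supply 212 only when they receive Ps with -409.5 + 5.5·Ps = 212, i.e. Ps = 113.
s = Ps − Pb = 113 − 79 = 34.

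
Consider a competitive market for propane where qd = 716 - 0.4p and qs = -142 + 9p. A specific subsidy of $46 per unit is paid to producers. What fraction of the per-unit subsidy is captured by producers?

Pre-subsidy: 716 - 0.4p = -142 + 9p gives p* = 4290/47, q* = 31936/47.
With the subsidy, sellers receive ps = pb + 46 for each unit, where pb is the price buyers pay.
Supply in terms of pb becomes qs = -142 + 9(pb + 46) = 272 + 9pb. Setting this equal to demand: 716 - 0.4pb = 272 + 9pb, so pb = 2220/47.
Sellers receive ps = 2220/47 + 46 = 4382/47; q' = 716 − 0.4·(2220/47) = 32764/47.
Buyers' price falls by p* − pb = 4290/47 − 2220/47 = 2070/47; sellers' price rises by ps − p* = 4382/47 − 4290/47 = 92/47.
So producers capture (92/47)/46 = 2/47 of each unit of subsidy.

Producer share = 2/47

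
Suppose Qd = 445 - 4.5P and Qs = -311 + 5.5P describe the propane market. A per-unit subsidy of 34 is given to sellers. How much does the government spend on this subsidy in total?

Pre-subsidy: 445 - 4.5P = -311 + 5.5P gives P* = 75.6, Q* = 104.8.
With the subsidy, sellers receive Ps = Pb + 34 for each unit, where Pb is the price buyers pay.
Supply in terms of Pb becomes Qs = -311 + 5.5(Pb + 34) = -124 + 5.5Pb. Setting this equal to demand: 445 - 4.5Pb = -124 + 5.5Pb, so Pb = 56.9.
Sellers receive Ps = 56.9 + 34 = 90.9; Q' = 445 − 4.5·56.9 = 188.95.
Government outlay = subsidy × quantity = 34 × 188.95 = 6424.3.

Government cost = 6424.3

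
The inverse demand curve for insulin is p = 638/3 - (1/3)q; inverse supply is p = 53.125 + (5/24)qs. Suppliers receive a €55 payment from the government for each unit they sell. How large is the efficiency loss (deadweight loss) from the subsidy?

Deadweight loss = 36300/13

Pre-subsidy: 638/3 - (1/3)q = 53.125 + (5/24)q gives q* = 3829/13 and p* = 4465/39.
With the subsidy, sellers receive ps = pb + 55 for each unit, where pb is the price buyers pay.
On the curves, pb = 638/3 - (1/3)q and ps = 53.125 + (5/24)q; the wedge ps − pb = 55 gives 53.125 + (5/24)q − (638/3 - (1/3)q) = 55, so q' = 5149/13.
Then pb = 638/3 − (1/3)·(5149/13) = 3145/39 and ps = 53.125 + (5/24)·(5149/13) = 5290/39.
The subsidy expands output by 5149/13 − 3829/13 = 1320/13 past the efficient level; on those units the gap between marginal cost and willingness to pay runs from 0 up to 55.
DWL = ½ × 55 × 1320/13 = 36300/13.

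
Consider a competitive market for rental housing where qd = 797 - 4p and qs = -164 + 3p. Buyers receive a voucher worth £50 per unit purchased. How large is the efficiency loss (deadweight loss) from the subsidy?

Pre-subsidy: 797 - 4p = -164 + 3p gives p* = 961/7, q* = 1735/7.
With the rebate, buyers effectively pay pb = ps − 50, where ps is the price sellers receive.
Demand in terms of ps becomes qd = 797 − 4(ps − 50) = 997 - 4ps. Setting this equal to supply: 997 - 4ps = -164 + 3ps, so ps = 1161/7.
Buyers pay pb = 1161/7 − 50 = 811/7; q' = -164 + 3·(1161/7) = 2335/7.
The subsidy expands output by 2335/7 − 1735/7 = 600/7 past the efficient level; on those units the gap between marginal cost and willingness to pay runs from 0 up to 50.
DWL = ½ × 50 × 600/7 = 15000/7.

Deadweight loss = 15000/7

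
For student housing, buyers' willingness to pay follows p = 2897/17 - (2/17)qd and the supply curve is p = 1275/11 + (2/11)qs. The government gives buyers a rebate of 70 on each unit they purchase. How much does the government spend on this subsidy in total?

Government cost = 29102.5

Pre-subsidy: 2897/17 - (2/17)q = 1275/11 + (2/11)q gives q* = 182 and p* = 149.
With the rebate, buyers effectively pay pb = ps − 70, where ps is the price sellers receive.
On the curves, pb = 2897/17 - (2/17)q and ps = 1275/11 + (2/11)q; the wedge ps − pb = 70 gives 1275/11 + (2/11)q − (2897/17 - (2/17)q) = 70, so q' = 415.75.
Then pb = 2897/17 − (2/17)·415.75 = 121.5 and ps = 1275/11 + (2/11)·415.75 = 191.5.
Government outlay = subsidy × quantity = 70 × 415.75 = 29102.5.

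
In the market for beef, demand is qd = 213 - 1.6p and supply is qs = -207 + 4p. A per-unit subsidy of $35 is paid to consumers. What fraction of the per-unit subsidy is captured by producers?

Pre-subsidy: 213 - 1.6p = -207 + 4p gives p* = 75, q* = 93.
With the rebate, buyers effectively pay pb = ps − 35, where ps is the price sellers receive.
Demand in terms of ps becomes qd = 213 − 1.6(ps − 35) = 269 - 1.6ps. Setting this equal to supply: 269 - 1.6ps = -207 + 4ps, so ps = 85.
Buyers pay pb = 85 − 35 = 50; q' = -207 + 4·85 = 133.
Buyers' price falls by p* − pb = 75 − 50 = 25; sellers' price rises by ps − p* = 85 − 75 = 10.
So producers capture 10/35 = 2/7 of each unit of subsidy.

Producer share = 2/7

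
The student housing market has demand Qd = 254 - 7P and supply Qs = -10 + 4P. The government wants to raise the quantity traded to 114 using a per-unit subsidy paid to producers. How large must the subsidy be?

Required subsidy s = 11 per unit

At Q = 114, invert demand for the buyer price: Pb = (254 − 114)/7 = 20; invert supply for the seller price: Ps = (114 − (-10))/4 = 31.
The subsidy must fill the gap: s = Ps − Pb = 31 − 20 = 11.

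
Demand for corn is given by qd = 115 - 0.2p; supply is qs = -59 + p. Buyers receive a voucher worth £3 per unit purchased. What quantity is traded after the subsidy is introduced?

Pre-subsidy: 115 - 0.2p = -59 + p gives p* = 145, q* = 86.
With the rebate, buyers effectively pay pb = ps − 3, where ps is the price sellers receive.
Demand in terms of ps becomes qd = 115 − 0.2(ps − 3) = 115.6 - 0.2ps. Setting this equal to supply: 115.6 - 0.2ps = -59 + ps, so ps = 145.5.
Buyers pay pb = 145.5 − 3 = 142.5; q' = -59 + 1·145.5 = 86.5.

q' = 86.5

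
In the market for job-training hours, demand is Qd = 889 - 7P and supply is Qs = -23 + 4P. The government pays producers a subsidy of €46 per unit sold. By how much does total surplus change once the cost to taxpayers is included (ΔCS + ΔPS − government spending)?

Pre-subsidy: 889 - 7P = -23 + 4P gives P* = 912/11, Q* = 3395/11.
With the subsidy, sellers receive Ps = Pb + 46 for each unit, where Pb is the price buyers pay.
Supply in terms of Pb becomes Qs = -23 + 4(Pb + 46) = 161 + 4Pb. Setting this equal to demand: 889 - 7Pb = 161 + 4Pb, so Pb = 728/11.
Sellers receive Ps = 728/11 + 46 = 1234/11; Q' = 889 − 7·(728/11) = 4683/11.
ΔCS = ½(3395/11 + 4683/11)(912/11 − 728/11) = 743176/121; ΔPS = ½(3395/11 + 4683/11)(1234/11 − 912/11) = 1300558/121.
Government spending = 46 × 4683/11 = 215418/11.
Net change = 743176/121 + 1300558/121 − 215418/11 = -29624/11. The loss equals the DWL triangle ½·46·1288/11.

Net change in total surplus = -29624/11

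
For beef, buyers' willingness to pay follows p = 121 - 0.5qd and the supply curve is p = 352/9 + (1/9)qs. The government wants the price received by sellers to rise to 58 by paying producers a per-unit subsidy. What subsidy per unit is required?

Required subsidy s = 22 per unit

At a seller price of 58, quantity supplied is -352 + 9·58 = 170.
Buyers absorb 170 only when they pay pb = 121 − 0.5·170 = 36.
s = ps − pb = 58 − 36 = 22.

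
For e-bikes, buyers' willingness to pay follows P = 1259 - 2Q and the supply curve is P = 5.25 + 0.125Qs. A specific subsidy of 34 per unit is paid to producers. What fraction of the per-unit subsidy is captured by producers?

Pre-subsidy: 1259 - 2Q = 5.25 + 0.125Q gives Q* = 590 and P* = 79.
With the subsidy, sellers receive Ps = Pb + 34 for each unit, where Pb is the price buyers pay.
On the curves, Pb = 1259 - 2Q and Ps = 5.25 + 0.125Q; the wedge Ps − Pb = 34 gives 5.25 + 0.125Q − (1259 - 2Q) = 34, so Q' = 606.
Then Pb = 1259 − 2·606 = 47 and Ps = 5.25 + 0.125·606 = 81.
Buyers' price falls by P* − Pb = 79 − 47 = 32; sellers' price rises by Ps − P* = 81 − 79 = 2.
So producers capture 2/34 = 1/17 of each unit of subsidy.

Producer share = 1/17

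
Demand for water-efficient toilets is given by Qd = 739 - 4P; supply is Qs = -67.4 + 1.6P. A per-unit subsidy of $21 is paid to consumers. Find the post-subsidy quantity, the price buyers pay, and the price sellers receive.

Q' = 187; buyers pay $138; sellers receive $159

Pre-subsidy: 739 - 4P = -67.4 + 1.6P gives P* = 144, Q* = 163.
With the rebate, buyers effectively pay Pb = Ps − 21, where Ps is the price sellers receive.
Demand in terms of Ps becomes Qd = 739 − 4(Ps − 21) = 823 - 4Ps. Setting this equal to supply: 823 - 4Ps = -67.4 + 1.6Ps, so Ps = 159.
Buyers pay Pb = 159 − 21 = 138; Q' = -67.4 + 1.6·159 = 187.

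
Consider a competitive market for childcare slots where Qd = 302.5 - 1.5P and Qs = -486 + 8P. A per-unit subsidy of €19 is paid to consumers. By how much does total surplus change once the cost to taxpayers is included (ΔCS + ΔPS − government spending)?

Net change in total surplus = -€228

Pre-subsidy: 302.5 - 1.5P = -486 + 8P gives P* = 83, Q* = 178.
With the rebate, buyers effectively pay Pb = Ps − 19, where Ps is the price sellers receive.
Demand in terms of Ps becomes Qd = 302.5 − 1.5(Ps − 19) = 331 - 1.5Ps. Setting this equal to supply: 331 - 1.5Ps = -486 + 8Ps, so Ps = 86.
Buyers pay Pb = 86 − 19 = 67; Q' = -486 + 8·86 = 202.
ΔCS = ½(178 + 202)(83 − 67) = 3040; ΔPS = ½(178 + 202)(86 − 83) = 570.
Government spending = 19 × 202 = 3838.
Net change = 3040 + 570 − 3838 = -228. The loss equals the DWL triangle ½·19·24.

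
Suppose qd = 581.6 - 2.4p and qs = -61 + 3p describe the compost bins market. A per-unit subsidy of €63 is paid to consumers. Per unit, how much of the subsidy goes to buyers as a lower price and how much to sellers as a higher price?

Pre-subsidy: 581.6 - 2.4p = -61 + 3p gives p* = 119, q* = 296.
With the rebate, buyers effectively pay pb = ps − 63, where ps is the price sellers receive.
Demand in terms of ps becomes qd = 581.6 − 2.4(ps − 63) = 732.8 - 2.4ps. Setting this equal to supply: 732.8 - 2.4ps = -61 + 3ps, so ps = 147.
Buyers pay pb = 147 − 63 = 84; q' = -61 + 3·147 = 380.
Buyers' price falls by p* − pb = 119 − 84 = 35; sellers' price rises by ps − p* = 147 − 119 = 28.

Buyers gain €35 per unit; sellers gain €28 per unit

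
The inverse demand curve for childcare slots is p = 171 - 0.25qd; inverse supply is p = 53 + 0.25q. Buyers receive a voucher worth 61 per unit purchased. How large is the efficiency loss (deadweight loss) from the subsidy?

Deadweight loss = 3721

Pre-subsidy: 171 - 0.25q = 53 + 0.25q gives q* = 236 and p* = 112.
With the rebate, buyers effectively pay pb = ps − 61, where ps is the price sellers receive.
On the curves, pb = 171 - 0.25q and ps = 53 + 0.25q; the wedge ps − pb = 61 gives 53 + 0.25q − (171 - 0.25q) = 61, so q' = 358.
Then pb = 171 − 0.25·358 = 81.5 and ps = 53 + 0.25·358 = 142.5.
The subsidy expands output by 358 − 236 = 122 past the efficient level; on those units the gap between marginal cost and willingness to pay runs from 0 up to 61.
DWL = ½ × 61 × 122 = 3721.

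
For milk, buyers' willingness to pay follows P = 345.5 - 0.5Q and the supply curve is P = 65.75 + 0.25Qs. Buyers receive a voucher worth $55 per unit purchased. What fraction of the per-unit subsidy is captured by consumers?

Pre-subsidy: 345.5 - 0.5Q = 65.75 + 0.25Q gives Q* = 373 and P* = 159.
With the rebate, buyers effectively pay Pb = Ps − 55, where Ps is the price sellers receive.
On the curves, Pb = 345.5 - 0.5Q and Ps = 65.75 + 0.25Q; the wedge Ps − Pb = 55 gives 65.75 + 0.25Q − (345.5 - 0.5Q) = 55, so Q' = 1339/3.
Then Pb = 345.5 − 0.5·(1339/3) = 367/3 and Ps = 65.75 + 0.25·(1339/3) = 532/3.
Buyers' price falls by P* − Pb = 159 − 367/3 = 110/3; sellers' price rises by Ps − P* = 532/3 − 159 = 55/3.
So consumers capture (110/3)/55 = 2/3 of each unit of subsidy.

Consumer share = 2/3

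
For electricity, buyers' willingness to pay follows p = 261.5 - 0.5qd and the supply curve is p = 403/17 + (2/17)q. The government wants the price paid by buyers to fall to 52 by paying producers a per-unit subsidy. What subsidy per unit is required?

Required subsidy s = 21 per unit

At a buyer price of 52, quantity demanded is 523 − 2·52 = 419.
Sellers supply 419 only when they receive ps = 403/17 + (2/17)·419 = 73.
s = ps − pb = 73 − 52 = 21.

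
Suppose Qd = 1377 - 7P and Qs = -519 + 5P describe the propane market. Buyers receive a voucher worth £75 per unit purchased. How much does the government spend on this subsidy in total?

Pre-subsidy: 1377 - 7P = -519 + 5P gives P* = 158, Q* = 271.
With the rebate, buyers effectively pay Pb = Ps − 75, where Ps is the price sellers receive.
Demand in terms of Ps becomes Qd = 1377 − 7(Ps − 75) = 1902 - 7Ps. Setting this equal to supply: 1902 - 7Ps = -519 + 5Ps, so Ps = 201.75.
Buyers pay Pb = 201.75 − 75 = 126.75; Q' = -519 + 5·201.75 = 489.75.
Government outlay = subsidy × quantity = 75 × 489.75 = 36731.25.

Government cost = £36731.25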